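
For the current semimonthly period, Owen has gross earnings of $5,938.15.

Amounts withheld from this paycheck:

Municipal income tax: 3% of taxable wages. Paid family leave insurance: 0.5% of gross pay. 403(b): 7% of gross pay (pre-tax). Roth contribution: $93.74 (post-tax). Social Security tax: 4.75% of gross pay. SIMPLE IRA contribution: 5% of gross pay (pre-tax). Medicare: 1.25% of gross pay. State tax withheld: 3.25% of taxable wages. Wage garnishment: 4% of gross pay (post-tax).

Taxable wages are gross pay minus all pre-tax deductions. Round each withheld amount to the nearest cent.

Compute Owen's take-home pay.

403(b): $5,938.15 × 0.07 = $415.67
SIMPLE IRA contribution: $5,938.15 × 0.05 = $296.91
Pre-tax total = $415.67 + $296.91 = $712.58
Taxable wages = $5,938.15 − $712.58 = $5,225.57
Municipal income tax: $5,225.57 × 0.03 = $156.77
State tax withheld: $5,225.57 × 0.0325 = $169.83
Medicare: $5,938.15 × 0.0125 = $74.23
Paid family leave insurance: $5,938.15 × 0.005 = $29.69
Social Security tax: $5,938.15 × 0.0475 = $282.06
Wage garnishment: $5,938.15 × 0.04 = $237.53
Roth contribution: $93.74
Total deductions = $415.67 + $296.91 + $156.77 + $169.83 + $74.23 + $29.69 + $282.06 + $237.53 + $93.74 = $1,756.43
Net pay = $5,938.15 − $1,756.43 = $4,181.72

$4,181.72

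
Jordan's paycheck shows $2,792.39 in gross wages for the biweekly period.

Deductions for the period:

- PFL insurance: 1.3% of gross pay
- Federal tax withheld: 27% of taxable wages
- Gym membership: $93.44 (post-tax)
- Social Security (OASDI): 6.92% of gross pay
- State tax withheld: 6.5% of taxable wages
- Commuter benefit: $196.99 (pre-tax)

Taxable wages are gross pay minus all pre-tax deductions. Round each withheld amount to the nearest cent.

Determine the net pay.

$1,402.97

Commuter benefit: $196.99
Taxable wages = $2,792.39 − $196.99 = $2,595.40
State tax withheld: $2,595.40 × 0.065 = $168.70
Federal tax withheld: $2,595.40 × 0.27 = $700.76
Social Security (OASDI): $2,792.39 × 0.0692 = $193.23
PFL insurance: $2,792.39 × 0.013 = $36.30
Gym membership: $93.44
Total deductions = $196.99 + $168.70 + $700.76 + $193.23 + $36.30 + $93.44 = $1,389.42
Net pay = $2,792.39 − $1,389.42 = $1,402.97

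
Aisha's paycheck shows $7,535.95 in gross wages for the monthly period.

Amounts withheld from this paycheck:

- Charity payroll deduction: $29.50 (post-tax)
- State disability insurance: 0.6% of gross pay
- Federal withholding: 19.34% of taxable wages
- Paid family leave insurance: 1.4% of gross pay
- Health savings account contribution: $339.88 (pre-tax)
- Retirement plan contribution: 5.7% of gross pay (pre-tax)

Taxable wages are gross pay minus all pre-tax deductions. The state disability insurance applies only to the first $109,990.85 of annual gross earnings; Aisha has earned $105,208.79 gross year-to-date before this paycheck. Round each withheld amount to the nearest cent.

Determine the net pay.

$5,294.19

Health savings account contribution: $339.88
Retirement plan contribution: $7,535.95 × 0.057 = $429.55
Pre-tax total = $339.88 + $429.55 = $769.43
Taxable wages = $7,535.95 − $769.43 = $6,766.52
Federal withholding: $6,766.52 × 0.1934 = $1,308.64
Paid family leave insurance: $7,535.95 × 0.014 = $105.50
State disability insurance: only $109,990.85 − $105,208.79 = $4,782.06 of this check is subject → $4,782.06 × 0.006 = $28.69
Charity payroll deduction: $29.50
Total deductions = $339.88 + $429.55 + $1,308.64 + $105.50 + $28.69 + $29.50 = $2,241.76
Net pay = $7,535.95 − $2,241.76 = $5,294.19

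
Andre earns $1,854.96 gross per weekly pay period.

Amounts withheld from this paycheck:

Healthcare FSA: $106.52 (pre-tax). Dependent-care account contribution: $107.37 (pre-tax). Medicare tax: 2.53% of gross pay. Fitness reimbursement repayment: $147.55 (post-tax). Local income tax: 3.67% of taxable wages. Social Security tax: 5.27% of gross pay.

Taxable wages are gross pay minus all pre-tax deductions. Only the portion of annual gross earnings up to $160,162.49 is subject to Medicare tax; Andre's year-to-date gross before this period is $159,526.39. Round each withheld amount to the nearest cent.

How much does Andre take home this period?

$1,319.44

Healthcare FSA: $106.52
Dependent-care account contribution: $107.37
Pre-tax total = $106.52 + $107.37 = $213.89
Taxable wages = $1,854.96 − $213.89 = $1,641.07
Local income tax: $1,641.07 × 0.0367 = $60.23
Medicare tax: only $160,162.49 − $159,526.39 = $636.10 of this check is subject → $636.10 × 0.0253 = $16.09
Social Security tax: $1,854.96 × 0.0527 = $97.76
Fitness reimbursement repayment: $147.55
Total deductions = $106.52 + $107.37 + $60.23 + $16.09 + $97.76 + $147.55 = $535.52
Net pay = $1,854.96 − $535.52 = $1,319.44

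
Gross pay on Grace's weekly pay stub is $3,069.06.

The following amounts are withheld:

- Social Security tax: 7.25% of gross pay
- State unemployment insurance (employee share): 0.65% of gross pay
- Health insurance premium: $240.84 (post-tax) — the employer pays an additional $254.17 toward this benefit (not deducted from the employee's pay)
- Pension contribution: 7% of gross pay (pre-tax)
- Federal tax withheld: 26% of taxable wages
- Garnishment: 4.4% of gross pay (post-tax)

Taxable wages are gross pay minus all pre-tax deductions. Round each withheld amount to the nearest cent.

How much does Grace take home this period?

$1,493.79

Pension contribution: $3,069.06 × 0.07 = $214.83
Taxable wages = $3,069.06 − $214.83 = $2,854.23
Federal tax withheld: $2,854.23 × 0.26 = $742.10
Social Security tax: $3,069.06 × 0.0725 = $222.51
State unemployment insurance (employee share): $3,069.06 × 0.0065 = $19.95
Garnishment: $3,069.06 × 0.044 = $135.04
Health insurance premium: $240.84
(Employer's $254.17 toward health insurance premium is not withheld from the employee.)
Total deductions = $214.83 + $742.10 + $222.51 + $19.95 + $135.04 + $240.84 = $1,575.27
Net pay = $3,069.06 − $1,575.27 = $1,493.79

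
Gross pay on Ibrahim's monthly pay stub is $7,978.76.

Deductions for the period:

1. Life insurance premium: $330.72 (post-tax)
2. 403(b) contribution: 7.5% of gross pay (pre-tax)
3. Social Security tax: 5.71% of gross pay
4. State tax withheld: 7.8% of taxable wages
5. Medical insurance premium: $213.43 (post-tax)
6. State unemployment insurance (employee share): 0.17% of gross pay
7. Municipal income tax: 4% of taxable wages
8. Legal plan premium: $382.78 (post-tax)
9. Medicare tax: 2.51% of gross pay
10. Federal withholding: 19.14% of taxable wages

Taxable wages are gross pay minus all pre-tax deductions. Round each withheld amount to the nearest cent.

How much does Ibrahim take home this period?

$3,500.52

403(b) contribution: $7,978.76 × 0.075 = $598.41
Taxable wages = $7,978.76 − $598.41 = $7,380.35
Municipal income tax: $7,380.35 × 0.04 = $295.21
Federal withholding: $7,380.35 × 0.1914 = $1,412.60
State tax withheld: $7,380.35 × 0.078 = $575.67
Social Security tax: $7,978.76 × 0.0571 = $455.59
State unemployment insurance (employee share): $7,978.76 × 0.0017 = $13.56
Medicare tax: $7,978.76 × 0.0251 = $200.27
Medical insurance premium: $213.43
Life insurance premium: $330.72
Legal plan premium: $382.78
Total deductions = $598.41 + $295.21 + $1,412.60 + $575.67 + $455.59 + $13.56 + $200.27 + $213.43 + $330.72 + $382.78 = $4,478.24
Net pay = $7,978.76 − $4,478.24 = $3,500.52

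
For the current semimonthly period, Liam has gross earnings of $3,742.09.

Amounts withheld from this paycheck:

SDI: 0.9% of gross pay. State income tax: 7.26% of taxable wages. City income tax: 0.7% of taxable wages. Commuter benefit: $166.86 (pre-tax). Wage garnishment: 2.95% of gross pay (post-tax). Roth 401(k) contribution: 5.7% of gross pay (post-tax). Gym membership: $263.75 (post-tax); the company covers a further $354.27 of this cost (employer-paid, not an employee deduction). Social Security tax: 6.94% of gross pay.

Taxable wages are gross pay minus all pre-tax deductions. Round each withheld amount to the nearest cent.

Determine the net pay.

Commuter benefit: $166.86
Taxable wages = $3,742.09 − $166.86 = $3,575.23
State income tax: $3,575.23 × 0.0726 = $259.56
City income tax: $3,575.23 × 0.007 = $25.03
SDI: $3,742.09 × 0.009 = $33.68
Social Security tax: $3,742.09 × 0.0694 = $259.70
Wage garnishment: $3,742.09 × 0.0295 = $110.39
Roth 401(k) contribution: $3,742.09 × 0.057 = $213.30
Gym membership: $263.75
(Employer's $354.27 toward gym membership is not withheld from the employee.)
Total deductions = $166.86 + $259.56 + $25.03 + $33.68 + $259.70 + $110.39 + $213.30 + $263.75 = $1,332.27
Net pay = $3,742.09 − $1,332.27 = $2,409.82

$2,409.82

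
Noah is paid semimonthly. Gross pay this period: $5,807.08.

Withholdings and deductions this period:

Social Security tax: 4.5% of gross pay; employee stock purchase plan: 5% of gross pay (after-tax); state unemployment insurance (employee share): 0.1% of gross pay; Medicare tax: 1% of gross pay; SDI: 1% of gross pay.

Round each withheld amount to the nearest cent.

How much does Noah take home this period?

$5,133.46

SDI: $5,807.08 × 0.01 = $58.07
Medicare tax: $5,807.08 × 0.01 = $58.07
State unemployment insurance (employee share): $5,807.08 × 0.001 = $5.81
Social Security tax: $5,807.08 × 0.045 = $261.32
Employee stock purchase plan: $5,807.08 × 0.05 = $290.35
Total deductions = $58.07 + $58.07 + $5.81 + $261.32 + $290.35 = $673.62
Net pay = $5,807.08 − $673.62 = $5,133.46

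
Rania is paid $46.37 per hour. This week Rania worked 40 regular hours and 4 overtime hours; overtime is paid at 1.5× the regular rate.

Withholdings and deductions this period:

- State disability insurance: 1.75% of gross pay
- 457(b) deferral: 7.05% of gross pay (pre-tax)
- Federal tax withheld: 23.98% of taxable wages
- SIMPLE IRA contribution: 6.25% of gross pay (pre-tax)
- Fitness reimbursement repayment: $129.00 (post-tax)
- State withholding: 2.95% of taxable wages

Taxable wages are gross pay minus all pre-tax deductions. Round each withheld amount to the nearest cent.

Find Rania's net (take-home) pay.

Regular pay: 40 × $46.37 = $1854.80
Overtime pay: 4 × $46.37 × 1.5 = $278.22
Gross pay = $1854.80 + $278.22 = $2133.02
457(b) deferral: $2133.02 × 0.0705 = $150.38
SIMPLE IRA contribution: $2133.02 × 0.0625 = $133.31
Pre-tax total = $150.38 + $133.31 = $283.69
Taxable wages = $2133.02 − $283.69 = $1849.33
Federal tax withheld: $1849.33 × 0.2398 = $443.47
State withholding: $1849.33 × 0.0295 = $54.56
State disability insurance: $2133.02 × 0.0175 = $37.33
Fitness reimbursement repayment: $129.00
Total deductions = $150.38 + $133.31 + $443.47 + $54.56 + $37.33 + $129.00 = $948.05
Net pay = $2133.02 − $948.05 = $1184.97

$1184.97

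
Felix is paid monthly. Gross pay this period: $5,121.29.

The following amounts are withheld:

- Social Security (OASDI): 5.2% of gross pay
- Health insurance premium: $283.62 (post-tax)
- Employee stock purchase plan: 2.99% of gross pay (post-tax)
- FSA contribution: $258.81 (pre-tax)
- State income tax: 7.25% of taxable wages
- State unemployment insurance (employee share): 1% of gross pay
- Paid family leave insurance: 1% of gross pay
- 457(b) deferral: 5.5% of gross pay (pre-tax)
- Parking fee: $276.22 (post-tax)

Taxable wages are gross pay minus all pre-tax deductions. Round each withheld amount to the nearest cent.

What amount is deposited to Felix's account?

457(b) deferral: $5,121.29 × 0.055 = $281.67
FSA contribution: $258.81
Pre-tax total = $281.67 + $258.81 = $540.48
Taxable wages = $5,121.29 − $540.48 = $4,580.81
State income tax: $4,580.81 × 0.0725 = $332.11
State unemployment insurance (employee share): $5,121.29 × 0.01 = $51.21
Social Security (OASDI): $5,121.29 × 0.052 = $266.31
Paid family leave insurance: $5,121.29 × 0.01 = $51.21
Employee stock purchase plan: $5,121.29 × 0.0299 = $153.13
Health insurance premium: $283.62
Parking fee: $276.22
Total deductions = $281.67 + $258.81 + $332.11 + $51.21 + $266.31 + $51.21 + $153.13 + $283.62 + $276.22 = $1,954.29
Net pay = $5,121.29 − $1,954.29 = $3,167.00

$3,167.00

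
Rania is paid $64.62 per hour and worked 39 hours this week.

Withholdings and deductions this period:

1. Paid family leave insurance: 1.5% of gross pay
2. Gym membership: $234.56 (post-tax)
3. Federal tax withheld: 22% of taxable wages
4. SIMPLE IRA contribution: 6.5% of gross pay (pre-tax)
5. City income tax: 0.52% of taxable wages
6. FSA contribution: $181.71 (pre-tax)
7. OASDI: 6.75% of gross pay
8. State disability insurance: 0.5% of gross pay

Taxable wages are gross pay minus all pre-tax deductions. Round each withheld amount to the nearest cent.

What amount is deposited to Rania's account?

Gross pay: 39 × $64.62 = $2520.18
SIMPLE IRA contribution: $2520.18 × 0.065 = $163.81
FSA contribution: $181.71
Pre-tax total = $163.81 + $181.71 = $345.52
Taxable wages = $2520.18 − $345.52 = $2174.66
Federal tax withheld: $2174.66 × 0.22 = $478.43
City income tax: $2174.66 × 0.0052 = $11.31
Paid family leave insurance: $2520.18 × 0.015 = $37.80
State disability insurance: $2520.18 × 0.005 = $12.60
OASDI: $2520.18 × 0.0675 = $170.11
Gym membership: $234.56
Total deductions = $163.81 + $181.71 + $478.43 + $11.31 + $37.80 + $12.60 + $170.11 + $234.56 = $1290.33
Net pay = $2520.18 − $1290.33 = $1229.85

$1229.85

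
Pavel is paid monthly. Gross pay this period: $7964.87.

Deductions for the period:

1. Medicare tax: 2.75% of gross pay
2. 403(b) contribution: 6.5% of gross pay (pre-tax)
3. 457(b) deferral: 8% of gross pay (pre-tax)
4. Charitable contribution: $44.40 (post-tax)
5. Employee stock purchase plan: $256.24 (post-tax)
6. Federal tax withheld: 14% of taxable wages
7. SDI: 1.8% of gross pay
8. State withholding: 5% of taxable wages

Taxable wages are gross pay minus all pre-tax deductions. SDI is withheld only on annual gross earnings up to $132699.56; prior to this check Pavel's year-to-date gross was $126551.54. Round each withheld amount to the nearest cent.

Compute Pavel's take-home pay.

403(b) contribution: $7964.87 × 0.065 = $517.72
457(b) deferral: $7964.87 × 0.08 = $637.19
Pre-tax total = $517.72 + $637.19 = $1154.91
Taxable wages = $7964.87 − $1154.91 = $6809.96
Federal tax withheld: $6809.96 × 0.14 = $953.39
State withholding: $6809.96 × 0.05 = $340.50
SDI: only $132699.56 − $126551.54 = $6148.02 of this check is subject → $6148.02 × 0.018 = $110.66
Medicare tax: $7964.87 × 0.0275 = $219.03
Charitable contribution: $44.40
Employee stock purchase plan: $256.24
Total deductions = $517.72 + $637.19 + $953.39 + $340.50 + $110.66 + $219.03 + $44.40 + $256.24 = $3079.13
Net pay = $7964.87 − $3079.13 = $4885.74

$4885.74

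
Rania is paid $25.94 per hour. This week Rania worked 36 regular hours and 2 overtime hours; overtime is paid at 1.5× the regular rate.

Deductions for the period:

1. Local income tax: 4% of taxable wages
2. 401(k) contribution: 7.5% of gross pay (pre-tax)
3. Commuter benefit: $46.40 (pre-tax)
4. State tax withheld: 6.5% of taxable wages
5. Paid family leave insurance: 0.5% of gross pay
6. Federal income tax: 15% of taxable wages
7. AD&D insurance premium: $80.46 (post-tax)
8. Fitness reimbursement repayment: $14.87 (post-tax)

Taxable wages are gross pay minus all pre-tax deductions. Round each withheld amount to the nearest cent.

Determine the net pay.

Regular pay: 36 × $25.94 = $933.84
Overtime pay: 2 × $25.94 × 1.5 = $77.82
Gross pay = $933.84 + $77.82 = $1,011.66
401(k) contribution: $1,011.66 × 0.075 = $75.87
Commuter benefit: $46.40
Pre-tax total = $75.87 + $46.40 = $122.27
Taxable wages = $1,011.66 − $122.27 = $889.39
Local income tax: $889.39 × 0.04 = $35.58
Federal income tax: $889.39 × 0.15 = $133.41
State tax withheld: $889.39 × 0.065 = $57.81
Paid family leave insurance: $1,011.66 × 0.005 = $5.06
Fitness reimbursement repayment: $14.87
AD&D insurance premium: $80.46
Total deductions = $75.87 + $46.40 + $35.58 + $133.41 + $57.81 + $5.06 + $14.87 + $80.46 = $449.46
Net pay = $1,011.66 − $449.46 = $562.20

$562.20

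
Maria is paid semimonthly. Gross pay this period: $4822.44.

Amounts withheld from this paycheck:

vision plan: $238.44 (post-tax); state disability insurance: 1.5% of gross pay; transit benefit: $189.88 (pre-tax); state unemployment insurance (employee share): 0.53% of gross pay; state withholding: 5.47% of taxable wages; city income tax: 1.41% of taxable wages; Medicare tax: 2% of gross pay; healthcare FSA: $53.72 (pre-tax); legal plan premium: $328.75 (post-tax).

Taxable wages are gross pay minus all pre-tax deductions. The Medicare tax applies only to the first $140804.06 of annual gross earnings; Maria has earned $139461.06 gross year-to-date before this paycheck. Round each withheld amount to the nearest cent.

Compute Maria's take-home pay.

$3571.87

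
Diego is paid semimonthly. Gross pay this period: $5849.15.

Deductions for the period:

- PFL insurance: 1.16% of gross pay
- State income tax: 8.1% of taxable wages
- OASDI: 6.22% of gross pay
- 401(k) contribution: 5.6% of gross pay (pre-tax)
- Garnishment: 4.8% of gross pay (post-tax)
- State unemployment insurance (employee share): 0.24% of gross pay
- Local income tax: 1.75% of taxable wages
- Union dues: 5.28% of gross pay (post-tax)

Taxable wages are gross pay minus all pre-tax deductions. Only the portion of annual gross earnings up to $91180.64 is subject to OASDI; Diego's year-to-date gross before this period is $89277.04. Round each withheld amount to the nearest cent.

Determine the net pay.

401(k) contribution: $5849.15 × 0.056 = $327.55
Taxable wages = $5849.15 − $327.55 = $5521.60
Local income tax: $5521.60 × 0.0175 = $96.63
State income tax: $5521.60 × 0.081 = $447.25
PFL insurance: $5849.15 × 0.0116 = $67.85
OASDI: only $91180.64 − $89277.04 = $1903.60 of this check is subject → $1903.60 × 0.0622 = $118.40
State unemployment insurance (employee share): $5849.15 × 0.0024 = $14.04
Union dues: $5849.15 × 0.0528 = $308.84
Garnishment: $5849.15 × 0.048 = $280.76
Total deductions = $327.55 + $96.63 + $447.25 + $67.85 + $118.40 + $14.04 + $308.84 + $280.76 = $1661.32
Net pay = $5849.15 − $1661.32 = $4187.83

$4187.83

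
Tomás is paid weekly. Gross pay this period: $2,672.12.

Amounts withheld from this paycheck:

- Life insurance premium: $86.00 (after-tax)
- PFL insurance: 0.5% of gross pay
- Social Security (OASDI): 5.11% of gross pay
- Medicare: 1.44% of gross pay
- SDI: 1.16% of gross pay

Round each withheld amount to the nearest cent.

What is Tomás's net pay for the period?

Medicare: $2,672.12 × 0.0144 = $38.48
SDI: $2,672.12 × 0.0116 = $31.00
PFL insurance: $2,672.12 × 0.005 = $13.36
Social Security (OASDI): $2,672.12 × 0.0511 = $136.55
Life insurance premium: $86.00
Total deductions = $38.48 + $31.00 + $13.36 + $136.55 + $86.00 = $305.39
Net pay = $2,672.12 − $305.39 = $2,366.73

$2,366.73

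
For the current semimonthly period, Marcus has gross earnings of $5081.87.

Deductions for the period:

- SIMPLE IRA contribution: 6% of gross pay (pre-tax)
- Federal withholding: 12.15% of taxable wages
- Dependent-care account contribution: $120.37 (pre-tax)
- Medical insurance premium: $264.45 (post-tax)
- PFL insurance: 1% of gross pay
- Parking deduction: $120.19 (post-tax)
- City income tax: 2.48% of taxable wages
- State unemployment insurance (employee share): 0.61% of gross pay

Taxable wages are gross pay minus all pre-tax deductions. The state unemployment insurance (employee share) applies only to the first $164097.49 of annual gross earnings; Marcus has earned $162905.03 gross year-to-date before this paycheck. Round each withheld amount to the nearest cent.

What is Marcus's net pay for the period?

$3532.60

SIMPLE IRA contribution: $5081.87 × 0.06 = $304.91
Dependent-care account contribution: $120.37
Pre-tax total = $304.91 + $120.37 = $425.28
Taxable wages = $5081.87 − $425.28 = $4656.59
City income tax: $4656.59 × 0.0248 = $115.48
Federal withholding: $4656.59 × 0.1215 = $565.78
PFL insurance: $5081.87 × 0.01 = $50.82
State unemployment insurance (employee share): only $164097.49 − $162905.03 = $1192.46 of this check is subject → $1192.46 × 0.0061 = $7.27
Parking deduction: $120.19
Medical insurance premium: $264.45
Total deductions = $304.91 + $120.37 + $115.48 + $565.78 + $50.82 + $7.27 + $120.19 + $264.45 = $1549.27
Net pay = $5081.87 − $1549.27 = $3532.60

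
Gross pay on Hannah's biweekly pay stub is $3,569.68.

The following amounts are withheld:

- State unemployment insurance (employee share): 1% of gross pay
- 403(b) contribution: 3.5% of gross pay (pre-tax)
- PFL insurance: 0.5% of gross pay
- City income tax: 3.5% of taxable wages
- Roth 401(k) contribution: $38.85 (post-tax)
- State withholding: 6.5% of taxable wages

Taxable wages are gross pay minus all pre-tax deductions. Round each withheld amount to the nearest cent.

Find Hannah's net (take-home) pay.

403(b) contribution: $3,569.68 × 0.035 = $124.94
Taxable wages = $3,569.68 − $124.94 = $3,444.74
City income tax: $3,444.74 × 0.035 = $120.57
State withholding: $3,444.74 × 0.065 = $223.91
PFL insurance: $3,569.68 × 0.005 = $17.85
State unemployment insurance (employee share): $3,569.68 × 0.01 = $35.70
Roth 401(k) contribution: $38.85
Total deductions = $124.94 + $120.57 + $223.91 + $17.85 + $35.70 + $38.85 = $561.82
Net pay = $3,569.68 − $561.82 = $3,007.86

$3,007.86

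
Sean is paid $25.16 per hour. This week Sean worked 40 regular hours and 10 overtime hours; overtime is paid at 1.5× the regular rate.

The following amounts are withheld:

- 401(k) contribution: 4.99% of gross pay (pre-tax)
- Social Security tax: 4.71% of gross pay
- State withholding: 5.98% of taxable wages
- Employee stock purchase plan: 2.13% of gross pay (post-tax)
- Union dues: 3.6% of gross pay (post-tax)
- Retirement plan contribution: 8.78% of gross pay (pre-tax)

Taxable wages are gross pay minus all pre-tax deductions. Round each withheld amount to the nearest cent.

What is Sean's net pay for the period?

$977.42

Regular pay: 40 × $25.16 = $1006.40
Overtime pay: 10 × $25.16 × 1.5 = $377.40
Gross pay = $1006.40 + $377.40 = $1383.80
401(k) contribution: $1383.80 × 0.0499 = $69.05
Retirement plan contribution: $1383.80 × 0.0878 = $121.50
Pre-tax total = $69.05 + $121.50 = $190.55
Taxable wages = $1383.80 − $190.55 = $1193.25
State withholding: $1193.25 × 0.0598 = $71.36
Social Security tax: $1383.80 × 0.0471 = $65.18
Union dues: $1383.80 × 0.036 = $49.82
Employee stock purchase plan: $1383.80 × 0.0213 = $29.47
Total deductions = $69.05 + $121.50 + $71.36 + $65.18 + $49.82 + $29.47 = $406.38
Net pay = $1383.80 − $406.38 = $977.42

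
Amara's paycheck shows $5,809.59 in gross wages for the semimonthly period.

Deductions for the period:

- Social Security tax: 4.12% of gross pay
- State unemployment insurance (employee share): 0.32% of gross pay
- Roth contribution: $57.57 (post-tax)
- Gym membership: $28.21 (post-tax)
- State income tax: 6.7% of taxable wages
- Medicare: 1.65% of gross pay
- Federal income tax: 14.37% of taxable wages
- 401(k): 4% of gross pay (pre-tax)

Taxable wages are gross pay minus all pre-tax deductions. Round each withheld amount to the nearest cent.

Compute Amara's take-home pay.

401(k): $5,809.59 × 0.04 = $232.38
Taxable wages = $5,809.59 − $232.38 = $5,577.21
State income tax: $5,577.21 × 0.067 = $373.67
Federal income tax: $5,577.21 × 0.1437 = $801.45
State unemployment insurance (employee share): $5,809.59 × 0.0032 = $18.59
Medicare: $5,809.59 × 0.0165 = $95.86
Social Security tax: $5,809.59 × 0.0412 = $239.36
Roth contribution: $57.57
Gym membership: $28.21
Total deductions = $232.38 + $373.67 + $801.45 + $18.59 + $95.86 + $239.36 + $57.57 + $28.21 = $1,847.09
Net pay = $5,809.59 − $1,847.09 = $3,962.50

$3,962.50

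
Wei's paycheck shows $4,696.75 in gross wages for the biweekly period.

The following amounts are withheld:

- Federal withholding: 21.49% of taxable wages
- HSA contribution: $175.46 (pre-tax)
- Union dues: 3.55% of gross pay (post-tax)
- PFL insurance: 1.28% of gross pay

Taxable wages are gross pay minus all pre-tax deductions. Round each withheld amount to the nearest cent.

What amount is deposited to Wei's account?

HSA contribution: $175.46
Taxable wages = $4,696.75 − $175.46 = $4,521.29
Federal withholding: $4,521.29 × 0.2149 = $971.63
PFL insurance: $4,696.75 × 0.0128 = $60.12
Union dues: $4,696.75 × 0.0355 = $166.73
Total deductions = $175.46 + $971.63 + $60.12 + $166.73 = $1,373.94
Net pay = $4,696.75 − $1,373.94 = $3,322.81

$3,322.81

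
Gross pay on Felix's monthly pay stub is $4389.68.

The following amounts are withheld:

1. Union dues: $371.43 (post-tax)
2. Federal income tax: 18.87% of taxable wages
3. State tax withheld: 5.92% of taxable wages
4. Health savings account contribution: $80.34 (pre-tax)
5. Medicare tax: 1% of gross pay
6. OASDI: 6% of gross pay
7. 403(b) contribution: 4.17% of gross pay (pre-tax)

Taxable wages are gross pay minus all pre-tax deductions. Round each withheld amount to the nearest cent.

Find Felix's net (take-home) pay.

403(b) contribution: $4389.68 × 0.0417 = $183.05
Health savings account contribution: $80.34
Pre-tax total = $183.05 + $80.34 = $263.39
Taxable wages = $4389.68 − $263.39 = $4126.29
State tax withheld: $4126.29 × 0.0592 = $244.28
Federal income tax: $4126.29 × 0.1887 = $778.63
Medicare tax: $4389.68 × 0.01 = $43.90
OASDI: $4389.68 × 0.06 = $263.38
Union dues: $371.43
Total deductions = $183.05 + $80.34 + $244.28 + $778.63 + $43.90 + $263.38 + $371.43 = $1965.01
Net pay = $4389.68 − $1965.01 = $2424.67

$2424.67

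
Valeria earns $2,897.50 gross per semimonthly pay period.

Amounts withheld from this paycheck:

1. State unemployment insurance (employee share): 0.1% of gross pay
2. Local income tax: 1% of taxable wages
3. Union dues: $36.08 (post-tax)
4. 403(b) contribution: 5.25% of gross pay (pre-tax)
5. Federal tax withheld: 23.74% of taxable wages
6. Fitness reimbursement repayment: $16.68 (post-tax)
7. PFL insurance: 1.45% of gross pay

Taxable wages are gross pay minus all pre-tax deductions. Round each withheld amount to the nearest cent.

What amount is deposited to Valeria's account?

$1,968.51

403(b) contribution: $2,897.50 × 0.0525 = $152.12
Taxable wages = $2,897.50 − $152.12 = $2,745.38
Federal tax withheld: $2,745.38 × 0.2374 = $651.75
Local income tax: $2,745.38 × 0.01 = $27.45
PFL insurance: $2,897.50 × 0.0145 = $42.01
State unemployment insurance (employee share): $2,897.50 × 0.001 = $2.90
Union dues: $36.08
Fitness reimbursement repayment: $16.68
Total deductions = $152.12 + $651.75 + $27.45 + $42.01 + $2.90 + $36.08 + $16.68 = $928.99
Net pay = $2,897.50 − $928.99 = $1,968.51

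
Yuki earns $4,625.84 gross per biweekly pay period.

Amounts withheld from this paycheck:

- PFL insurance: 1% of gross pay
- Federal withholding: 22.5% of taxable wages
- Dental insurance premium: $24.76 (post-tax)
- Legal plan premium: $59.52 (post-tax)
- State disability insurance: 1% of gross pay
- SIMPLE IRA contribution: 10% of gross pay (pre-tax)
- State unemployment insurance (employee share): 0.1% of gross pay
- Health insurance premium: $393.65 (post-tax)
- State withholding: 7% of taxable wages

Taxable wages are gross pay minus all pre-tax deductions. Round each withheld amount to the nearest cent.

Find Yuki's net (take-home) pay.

$2,360.02

SIMPLE IRA contribution: $4,625.84 × 0.1 = $462.58
Taxable wages = $4,625.84 − $462.58 = $4,163.26
Federal withholding: $4,163.26 × 0.225 = $936.73
State withholding: $4,163.26 × 0.07 = $291.43
State unemployment insurance (employee share): $4,625.84 × 0.001 = $4.63
State disability insurance: $4,625.84 × 0.01 = $46.26
PFL insurance: $4,625.84 × 0.01 = $46.26
Dental insurance premium: $24.76
Health insurance premium: $393.65
Legal plan premium: $59.52
Total deductions = $462.58 + $936.73 + $291.43 + $4.63 + $46.26 + $46.26 + $24.76 + $393.65 + $59.52 = $2,265.82
Net pay = $4,625.84 − $2,265.82 = $2,360.02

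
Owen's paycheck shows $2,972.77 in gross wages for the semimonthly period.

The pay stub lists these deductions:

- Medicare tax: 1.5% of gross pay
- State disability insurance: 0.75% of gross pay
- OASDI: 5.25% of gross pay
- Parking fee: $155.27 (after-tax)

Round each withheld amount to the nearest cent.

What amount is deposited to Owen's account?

State disability insurance: $2,972.77 × 0.0075 = $22.30
OASDI: $2,972.77 × 0.0525 = $156.07
Medicare tax: $2,972.77 × 0.015 = $44.59
Parking fee: $155.27
Total deductions = $22.30 + $156.07 + $44.59 + $155.27 = $378.23
Net pay = $2,972.77 − $378.23 = $2,594.54

$2,594.54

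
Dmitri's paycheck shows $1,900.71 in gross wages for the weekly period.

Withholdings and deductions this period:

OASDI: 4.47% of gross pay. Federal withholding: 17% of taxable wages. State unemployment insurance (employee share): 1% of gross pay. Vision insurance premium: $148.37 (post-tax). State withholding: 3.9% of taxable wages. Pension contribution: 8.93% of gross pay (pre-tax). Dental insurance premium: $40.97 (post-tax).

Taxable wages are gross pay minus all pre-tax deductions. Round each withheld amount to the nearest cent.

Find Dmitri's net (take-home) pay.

Pension contribution: $1,900.71 × 0.0893 = $169.73
Taxable wages = $1,900.71 − $169.73 = $1,730.98
Federal withholding: $1,730.98 × 0.17 = $294.27
State withholding: $1,730.98 × 0.039 = $67.51
State unemployment insurance (employee share): $1,900.71 × 0.01 = $19.01
OASDI: $1,900.71 × 0.0447 = $84.96
Vision insurance premium: $148.37
Dental insurance premium: $40.97
Total deductions = $169.73 + $294.27 + $67.51 + $19.01 + $84.96 + $148.37 + $40.97 = $824.82
Net pay = $1,900.71 − $824.82 = $1,075.89

$1,075.89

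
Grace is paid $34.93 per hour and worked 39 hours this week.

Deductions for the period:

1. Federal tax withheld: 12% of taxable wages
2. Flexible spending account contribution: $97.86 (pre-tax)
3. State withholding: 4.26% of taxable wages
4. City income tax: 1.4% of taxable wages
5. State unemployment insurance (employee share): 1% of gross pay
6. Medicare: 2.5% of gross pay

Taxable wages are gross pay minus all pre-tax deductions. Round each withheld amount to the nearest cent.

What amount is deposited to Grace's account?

$993.44

Gross pay: 39 × $34.93 = $1,362.27
Flexible spending account contribution: $97.86
Taxable wages = $1,362.27 − $97.86 = $1,264.41
State withholding: $1,264.41 × 0.0426 = $53.86
Federal tax withheld: $1,264.41 × 0.12 = $151.73
City income tax: $1,264.41 × 0.014 = $17.70
Medicare: $1,362.27 × 0.025 = $34.06
State unemployment insurance (employee share): $1,362.27 × 0.01 = $13.62
Total deductions = $97.86 + $53.86 + $151.73 + $17.70 + $34.06 + $13.62 = $368.83
Net pay = $1,362.27 − $368.83 = $993.44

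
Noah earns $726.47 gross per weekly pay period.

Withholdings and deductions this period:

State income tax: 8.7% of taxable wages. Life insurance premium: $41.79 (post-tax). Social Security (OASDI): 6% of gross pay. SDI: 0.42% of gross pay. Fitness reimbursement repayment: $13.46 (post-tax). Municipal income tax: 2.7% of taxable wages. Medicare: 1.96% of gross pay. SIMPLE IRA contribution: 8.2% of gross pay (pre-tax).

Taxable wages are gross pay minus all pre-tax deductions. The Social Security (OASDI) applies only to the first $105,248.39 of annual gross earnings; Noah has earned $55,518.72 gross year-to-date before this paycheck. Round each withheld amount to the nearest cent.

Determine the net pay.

SIMPLE IRA contribution: $726.47 × 0.082 = $59.57
Taxable wages = $726.47 − $59.57 = $666.90
Municipal income tax: $666.90 × 0.027 = $18.01
State income tax: $666.90 × 0.087 = $58.02
SDI: $726.47 × 0.0042 = $3.05
Medicare: $726.47 × 0.0196 = $14.24
Social Security (OASDI): cap not yet reached, full $726.47 is subject → $726.47 × 0.06 = $43.59
Fitness reimbursement repayment: $13.46
Life insurance premium: $41.79
Total deductions = $59.57 + $18.01 + $58.02 + $3.05 + $14.24 + $43.59 + $13.46 + $41.79 = $251.73
Net pay = $726.47 − $251.73 = $474.74

$474.74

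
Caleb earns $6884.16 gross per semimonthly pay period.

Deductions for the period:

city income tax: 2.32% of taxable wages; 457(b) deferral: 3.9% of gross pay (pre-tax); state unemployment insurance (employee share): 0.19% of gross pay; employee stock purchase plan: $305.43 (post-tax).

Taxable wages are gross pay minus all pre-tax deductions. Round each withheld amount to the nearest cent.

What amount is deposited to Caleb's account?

457(b) deferral: $6884.16 × 0.039 = $268.48
Taxable wages = $6884.16 − $268.48 = $6615.68
City income tax: $6615.68 × 0.0232 = $153.48
State unemployment insurance (employee share): $6884.16 × 0.0019 = $13.08
Employee stock purchase plan: $305.43
Total deductions = $268.48 + $153.48 + $13.08 + $305.43 = $740.47
Net pay = $6884.16 − $740.47 = $6143.69

$6143.69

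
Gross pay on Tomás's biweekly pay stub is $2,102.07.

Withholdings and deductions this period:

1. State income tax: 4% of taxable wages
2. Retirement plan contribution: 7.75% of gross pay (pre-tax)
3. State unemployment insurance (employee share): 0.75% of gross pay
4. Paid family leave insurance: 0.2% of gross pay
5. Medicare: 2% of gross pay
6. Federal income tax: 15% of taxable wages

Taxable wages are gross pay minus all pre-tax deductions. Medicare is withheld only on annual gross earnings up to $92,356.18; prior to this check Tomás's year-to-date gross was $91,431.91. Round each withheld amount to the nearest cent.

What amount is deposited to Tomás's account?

$1,532.26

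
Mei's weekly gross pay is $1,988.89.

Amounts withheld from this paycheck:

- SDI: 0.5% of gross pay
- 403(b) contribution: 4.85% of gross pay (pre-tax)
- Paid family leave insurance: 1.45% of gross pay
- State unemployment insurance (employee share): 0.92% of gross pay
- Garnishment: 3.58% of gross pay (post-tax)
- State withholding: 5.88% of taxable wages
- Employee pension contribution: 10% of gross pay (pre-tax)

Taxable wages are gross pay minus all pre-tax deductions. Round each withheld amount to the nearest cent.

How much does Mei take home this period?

$1,465.68

403(b) contribution: $1,988.89 × 0.0485 = $96.46
Employee pension contribution: $1,988.89 × 0.1 = $198.89
Pre-tax total = $96.46 + $198.89 = $295.35
Taxable wages = $1,988.89 − $295.35 = $1,693.54
State withholding: $1,693.54 × 0.0588 = $99.58
Paid family leave insurance: $1,988.89 × 0.0145 = $28.84
SDI: $1,988.89 × 0.005 = $9.94
State unemployment insurance (employee share): $1,988.89 × 0.0092 = $18.30
Garnishment: $1,988.89 × 0.0358 = $71.20
Total deductions = $96.46 + $198.89 + $99.58 + $28.84 + $9.94 + $18.30 + $71.20 = $523.21
Net pay = $1,988.89 − $523.21 = $1,465.68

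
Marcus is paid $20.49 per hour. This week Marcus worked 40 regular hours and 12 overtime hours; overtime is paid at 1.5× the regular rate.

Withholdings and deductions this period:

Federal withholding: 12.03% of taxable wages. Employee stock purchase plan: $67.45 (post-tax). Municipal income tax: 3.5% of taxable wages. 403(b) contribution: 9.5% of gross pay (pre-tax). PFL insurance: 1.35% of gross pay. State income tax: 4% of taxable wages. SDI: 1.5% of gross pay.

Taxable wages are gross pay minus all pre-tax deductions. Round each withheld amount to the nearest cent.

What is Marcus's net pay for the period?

Regular pay: 40 × $20.49 = $819.60
Overtime pay: 12 × $20.49 × 1.5 = $368.82
Gross pay = $819.60 + $368.82 = $1,188.42
403(b) contribution: $1,188.42 × 0.095 = $112.90
Taxable wages = $1,188.42 − $112.90 = $1,075.52
Municipal income tax: $1,075.52 × 0.035 = $37.64
Federal withholding: $1,075.52 × 0.1203 = $129.39
State income tax: $1,075.52 × 0.04 = $43.02
SDI: $1,188.42 × 0.015 = $17.83
PFL insurance: $1,188.42 × 0.0135 = $16.04
Employee stock purchase plan: $67.45
Total deductions = $112.90 + $37.64 + $129.39 + $43.02 + $17.83 + $16.04 + $67.45 = $424.27
Net pay = $1,188.42 − $424.27 = $764.15

$764.15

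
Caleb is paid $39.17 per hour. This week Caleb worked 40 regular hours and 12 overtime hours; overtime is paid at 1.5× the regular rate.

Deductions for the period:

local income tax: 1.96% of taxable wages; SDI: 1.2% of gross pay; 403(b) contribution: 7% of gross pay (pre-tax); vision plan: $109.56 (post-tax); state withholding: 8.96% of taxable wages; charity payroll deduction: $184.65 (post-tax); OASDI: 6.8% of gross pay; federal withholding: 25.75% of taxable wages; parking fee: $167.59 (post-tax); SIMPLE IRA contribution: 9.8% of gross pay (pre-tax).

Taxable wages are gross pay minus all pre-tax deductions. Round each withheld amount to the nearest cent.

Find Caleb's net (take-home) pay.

Regular pay: 40 × $39.17 = $1566.80
Overtime pay: 12 × $39.17 × 1.5 = $705.06
Gross pay = $1566.80 + $705.06 = $2271.86
403(b) contribution: $2271.86 × 0.07 = $159.03
SIMPLE IRA contribution: $2271.86 × 0.098 = $222.64
Pre-tax total = $159.03 + $222.64 = $381.67
Taxable wages = $2271.86 − $381.67 = $1890.19
Local income tax: $1890.19 × 0.0196 = $37.05
Federal withholding: $1890.19 × 0.2575 = $486.72
State withholding: $1890.19 × 0.0896 = $169.36
SDI: $2271.86 × 0.012 = $27.26
OASDI: $2271.86 × 0.068 = $154.49
Vision plan: $109.56
Parking fee: $167.59
Charity payroll deduction: $184.65
Total deductions = $159.03 + $222.64 + $37.05 + $486.72 + $169.36 + $27.26 + $154.49 + $109.56 + $167.59 + $184.65 = $1718.35
Net pay = $2271.86 − $1718.35 = $553.51

$553.51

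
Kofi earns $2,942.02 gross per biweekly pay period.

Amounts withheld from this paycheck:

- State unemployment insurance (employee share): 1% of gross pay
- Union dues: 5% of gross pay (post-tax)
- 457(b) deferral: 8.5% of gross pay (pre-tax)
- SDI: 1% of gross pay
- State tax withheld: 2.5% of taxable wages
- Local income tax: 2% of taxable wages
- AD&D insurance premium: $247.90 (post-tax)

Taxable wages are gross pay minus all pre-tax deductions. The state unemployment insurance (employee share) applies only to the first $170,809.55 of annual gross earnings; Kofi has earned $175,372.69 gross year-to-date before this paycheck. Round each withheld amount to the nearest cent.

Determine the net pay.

$2,146.39

457(b) deferral: $2,942.02 × 0.085 = $250.07
Taxable wages = $2,942.02 − $250.07 = $2,691.95
Local income tax: $2,691.95 × 0.02 = $53.84
State tax withheld: $2,691.95 × 0.025 = $67.30
State unemployment insurance (employee share): annual cap $170,809.55 already reached (YTD $175,372.69), so $0.00
SDI: $2,942.02 × 0.01 = $29.42
Union dues: $2,942.02 × 0.05 = $147.10
AD&D insurance premium: $247.90
Total deductions = $250.07 + $53.84 + $67.30 + $0.00 + $29.42 + $147.10 + $247.90 = $795.63
Net pay = $2,942.02 − $795.63 = $2,146.39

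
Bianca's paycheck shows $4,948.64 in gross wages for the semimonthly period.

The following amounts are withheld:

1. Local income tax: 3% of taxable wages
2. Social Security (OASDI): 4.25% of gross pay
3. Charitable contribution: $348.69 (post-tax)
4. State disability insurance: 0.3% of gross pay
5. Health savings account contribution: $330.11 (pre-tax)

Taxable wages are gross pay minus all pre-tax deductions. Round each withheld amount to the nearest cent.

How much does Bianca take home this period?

Health savings account contribution: $330.11
Taxable wages = $4,948.64 − $330.11 = $4,618.53
Local income tax: $4,618.53 × 0.03 = $138.56
Social Security (OASDI): $4,948.64 × 0.0425 = $210.32
State disability insurance: $4,948.64 × 0.003 = $14.85
Charitable contribution: $348.69
Total deductions = $330.11 + $138.56 + $210.32 + $14.85 + $348.69 = $1,042.53
Net pay = $4,948.64 − $1,042.53 = $3,906.11

$3,906.11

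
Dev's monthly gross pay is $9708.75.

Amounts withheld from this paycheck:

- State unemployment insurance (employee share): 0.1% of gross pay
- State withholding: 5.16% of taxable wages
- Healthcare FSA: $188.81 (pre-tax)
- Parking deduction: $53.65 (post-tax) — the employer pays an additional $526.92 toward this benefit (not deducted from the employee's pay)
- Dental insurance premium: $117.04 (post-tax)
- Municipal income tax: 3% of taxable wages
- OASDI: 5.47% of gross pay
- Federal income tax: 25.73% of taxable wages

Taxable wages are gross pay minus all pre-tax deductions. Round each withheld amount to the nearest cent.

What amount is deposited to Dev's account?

Healthcare FSA: $188.81
Taxable wages = $9708.75 − $188.81 = $9519.94
Municipal income tax: $9519.94 × 0.03 = $285.60
Federal income tax: $9519.94 × 0.2573 = $2449.48
State withholding: $9519.94 × 0.0516 = $491.23
OASDI: $9708.75 × 0.0547 = $531.07
State unemployment insurance (employee share): $9708.75 × 0.001 = $9.71
Dental insurance premium: $117.04
Parking deduction: $53.65
(Employer's $526.92 toward parking deduction is not withheld from the employee.)
Total deductions = $188.81 + $285.60 + $2449.48 + $491.23 + $531.07 + $9.71 + $117.04 + $53.65 = $4126.59
Net pay = $9708.75 − $4126.59 = $5582.16

$5582.16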